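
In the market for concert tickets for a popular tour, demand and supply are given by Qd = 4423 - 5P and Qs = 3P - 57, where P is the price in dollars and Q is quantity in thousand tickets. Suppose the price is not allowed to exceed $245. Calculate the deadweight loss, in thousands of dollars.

Setting quantity demanded equal to quantity supplied, 4423 - 5P = 3P - 57, gives P* = 560 and Q* = 1623.
The ceiling of 245 is below the equilibrium price 560, so it binds.
At P = 245: Qd = 4423 - 5·245 = 3198 and Qs = 3·245 - 57 = 678.
Quantity traded falls to 678. At Q = 678 the demand price is (4423 - 678)/5 = 749 and the supply price is (57 + 678)/3 = 245.
Deadweight loss = ½ · (749 - 245) · (1623 - 678) = ½ · 504 · 945 = 238140.

238140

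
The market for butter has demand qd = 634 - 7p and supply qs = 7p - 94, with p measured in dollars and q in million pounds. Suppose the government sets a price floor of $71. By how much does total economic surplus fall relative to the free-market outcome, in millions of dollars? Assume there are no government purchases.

Equilibrium: 634 - 7p = 7p - 94, so 728 = 14p and p* = 52, q* = 270.
The floor of 71 is above the equilibrium price 52, so it binds.
At p = 71: qd = 634 - 7·71 = 137 and qs = 7·71 - 94 = 403.
Quantity traded falls to 137. At q = 137 the demand price is (634 - 137)/7 = 71 and the supply price is (94 + 137)/7 = 33.
Deadweight loss = ½ · (71 - 33) · (270 - 137) = ½ · 38 · 133 = 2527.

2527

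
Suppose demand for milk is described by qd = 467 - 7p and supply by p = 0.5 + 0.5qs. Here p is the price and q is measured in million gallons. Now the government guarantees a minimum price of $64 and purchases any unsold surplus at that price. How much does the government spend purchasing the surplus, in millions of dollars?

6912

Rearranging supply gives qs = 2p - 1. Without the control the market clears where 467 - 7p = 2p - 1, i.e. p* = 52 and q* = 103.
The floor of 64 is above the equilibrium price 52, so it binds.
At p = 64: qd = 467 - 7·64 = 19 and qs = 2·64 - 1 = 127.
Surplus = qs - qd = 108.
Government expenditure = surplus × support price = 108 × 64 = 6912.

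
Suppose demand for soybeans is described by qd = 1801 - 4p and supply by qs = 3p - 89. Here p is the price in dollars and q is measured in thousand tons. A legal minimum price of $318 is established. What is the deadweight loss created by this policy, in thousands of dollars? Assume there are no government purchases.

10752

Without the control the market clears where 1801 - 4p = 3p - 89, i.e. p* = 270 and q* = 721.
Since 318 > 270, the floor is binding.
At p = 318: qd = 1801 - 4·318 = 529 and qs = 3·318 - 89 = 865.
Quantity traded falls to 529. At q = 529 the demand price is (1801 - 529)/4 = 318 and the supply price is (89 + 529)/3 = 206.
Deadweight loss = ½ · (318 - 206) · (721 - 529) = ½ · 112 · 192 = 10752.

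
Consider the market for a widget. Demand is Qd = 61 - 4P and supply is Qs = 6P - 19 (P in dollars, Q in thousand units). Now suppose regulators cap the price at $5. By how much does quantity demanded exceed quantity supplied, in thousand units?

30

Setting quantity demanded equal to quantity supplied, 61 - 4P = 6P - 19, gives P* = 8 and Q* = 29.
The ceiling of 5 is below the equilibrium price 8, so it binds.
At P = 5: Qd = 61 - 4·5 = 41 and Qs = 6·5 - 19 = 11.
Shortage = Qd - Qs = 41 - 11 = 30.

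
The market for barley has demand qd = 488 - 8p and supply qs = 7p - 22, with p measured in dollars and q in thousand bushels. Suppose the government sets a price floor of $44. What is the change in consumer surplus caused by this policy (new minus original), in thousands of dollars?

-1760

Without the control the market clears where 488 - 8p = 7p - 22, i.e. p* = 34 and q* = 216.
The floor of 44 is above the equilibrium price 34, so it binds.
At p = 44: qd = 488 - 8·44 = 136 and qs = 7·44 - 22 = 286.
Consumer surplus without the control is ½ · (61 - 34) · 216 = 2916.
With the floor, consumers buy 136 units at 44, so CS = ½ · (61 - 44) · 136 = 1156.
Change in consumer surplus = 1156 - 2916 = -1760.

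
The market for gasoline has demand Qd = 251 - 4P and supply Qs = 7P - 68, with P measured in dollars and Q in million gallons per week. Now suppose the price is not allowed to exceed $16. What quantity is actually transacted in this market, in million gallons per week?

44

Setting quantity demanded equal to quantity supplied, 251 - 4P = 7P - 68, gives P* = 29 and Q* = 135.
The ceiling of 16 is below the equilibrium price 29, so it binds.
At P = 16: Qd = 251 - 4·16 = 187 and Qs = 7·16 - 68 = 44.
The quantity actually transacted is the short side, supply: 44.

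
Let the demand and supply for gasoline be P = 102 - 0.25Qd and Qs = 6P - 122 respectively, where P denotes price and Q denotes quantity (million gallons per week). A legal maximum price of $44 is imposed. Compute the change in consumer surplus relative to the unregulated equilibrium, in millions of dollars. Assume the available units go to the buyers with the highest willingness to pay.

Rearranging demand gives Qd = 408 - 4P. Equilibrium: 408 - 4P = 6P - 122, so 530 = 10P and P* = 53, Q* = 196.
Since 44 < 53, the ceiling is binding.
At P = 44: Qd = 408 - 4·44 = 232 and Qs = 6·44 - 122 = 142.
Consumer surplus without the control is ½ · (102 - 53) · 196 = 4802.
With the ceiling, 142 units are sold at 44 (assume they go to the highest-value buyers). The demand price at Q = 142 is 66.5, so CS = ½ · [(102 - 44) + (66.5 - 44)] · 142 = 5715.5.
Change in consumer surplus = 5715.5 - 4802 = 913.5.

913.5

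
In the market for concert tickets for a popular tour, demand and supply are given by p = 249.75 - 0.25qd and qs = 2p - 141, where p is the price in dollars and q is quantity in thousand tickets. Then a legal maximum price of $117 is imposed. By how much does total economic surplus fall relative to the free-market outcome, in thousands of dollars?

Rearranging demand gives qd = 999 - 4p. Without the control the market clears where 999 - 4p = 2p - 141, i.e. p* = 190 and q* = 239.
The ceiling of 117 is below the equilibrium price 190, so it binds.
At p = 117: qd = 999 - 4·117 = 531 and qs = 2·117 - 141 = 93.
Quantity traded falls to 93. At q = 93 the demand price is (999 - 93)/4 = 226.5 and the supply price is (141 + 93)/2 = 117.
Deadweight loss = ½ · (226.5 - 117) · (239 - 93) = ½ · 109.5 · 146 = 7993.5.

7993.5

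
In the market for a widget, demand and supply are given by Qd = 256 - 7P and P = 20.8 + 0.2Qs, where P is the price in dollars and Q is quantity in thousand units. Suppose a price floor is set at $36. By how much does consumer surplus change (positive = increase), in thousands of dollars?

-150

Rearranging supply gives Qs = 5P - 104. In a free market, 256 - 7P = 5P - 104 gives the equilibrium P* = 30, Q* = 46.
Since 36 > 30, the floor is binding.
At P = 36: Qd = 256 - 7·36 = 4 and Qs = 5·36 - 104 = 76.
Consumer surplus without the control is ½ · (256/7 - 30) · 46 = 1058/7.
With the floor, consumers buy 4 units at 36, so CS = ½ · (256/7 - 36) · 4 = 8/7.
Change in consumer surplus = 8/7 - 1058/7 = -150.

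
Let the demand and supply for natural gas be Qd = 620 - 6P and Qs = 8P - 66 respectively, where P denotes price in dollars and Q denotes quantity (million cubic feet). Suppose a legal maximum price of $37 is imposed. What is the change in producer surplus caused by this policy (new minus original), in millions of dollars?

-3336

Equilibrium: 620 - 6P = 8P - 66, so 686 = 14P and P* = 49, Q* = 326.
Since 37 < 49, the ceiling is binding.
At P = 37: Qd = 620 - 6·37 = 398 and Qs = 8·37 - 66 = 230.
Producer surplus without the control is ½ · (49 - 8.25) · 326 = 6642.25.
With the ceiling, producers sell 230 units at 37, so PS = ½ · (37 - 8.25) · 230 = 3306.25.
Change in producer surplus = 3306.25 - 6642.25 = -3336.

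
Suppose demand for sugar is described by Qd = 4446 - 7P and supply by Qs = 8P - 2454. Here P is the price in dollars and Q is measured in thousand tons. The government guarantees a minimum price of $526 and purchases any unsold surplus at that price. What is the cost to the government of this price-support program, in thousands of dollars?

520740

Setting quantity demanded equal to quantity supplied, 4446 - 7P = 8P - 2454, gives P* = 460 and Q* = 1226.
Because the floor (526) lies above the market-clearing price, it is binding.
At P = 526: Qd = 4446 - 7·526 = 764 and Qs = 8·526 - 2454 = 1754.
Surplus = Qs - Qd = 990.
Government expenditure = surplus × support price = 990 × 526 = 520740.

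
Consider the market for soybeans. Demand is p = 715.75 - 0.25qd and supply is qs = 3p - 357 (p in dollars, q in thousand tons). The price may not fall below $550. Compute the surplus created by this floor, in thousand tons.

630

Rearranging demand gives qd = 2863 - 4p. Setting quantity demanded equal to quantity supplied, 2863 - 4p = 3p - 357, gives p* = 460 and q* = 1023.
Since 550 > 460, the floor is binding.
At p = 550: qd = 2863 - 4·550 = 663 and qs = 3·550 - 357 = 1293.
Surplus = qs - qd = 1293 - 663 = 630.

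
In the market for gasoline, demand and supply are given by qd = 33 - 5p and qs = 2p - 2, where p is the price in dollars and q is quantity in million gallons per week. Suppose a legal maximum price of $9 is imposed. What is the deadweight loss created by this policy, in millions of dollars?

In a free market, 33 - 5p = 2p - 2 gives the equilibrium p* = 5, q* = 8.
The ceiling of 9 is above the equilibrium price 5, so it is not binding; the market clears at p* = 5, q* = 8.
Since the control does not bind, no trades are prevented and deadweight loss is zero.

0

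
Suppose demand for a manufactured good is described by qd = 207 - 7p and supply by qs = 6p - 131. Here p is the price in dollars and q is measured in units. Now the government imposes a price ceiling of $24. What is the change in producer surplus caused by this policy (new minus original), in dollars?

-38

In a free market, 207 - 7p = 6p - 131 gives the equilibrium p* = 26, q* = 25.
Since 24 < 26, the ceiling is binding.
At p = 24: qd = 207 - 7·24 = 39 and qs = 6·24 - 131 = 13.
Producer surplus without the control is ½ · (26 - 131/6) · 25 = 625/12.
With the ceiling, producers sell 13 units at 24, so PS = ½ · (24 - 131/6) · 13 = 169/12.
Change in producer surplus = 169/12 - 625/12 = -38.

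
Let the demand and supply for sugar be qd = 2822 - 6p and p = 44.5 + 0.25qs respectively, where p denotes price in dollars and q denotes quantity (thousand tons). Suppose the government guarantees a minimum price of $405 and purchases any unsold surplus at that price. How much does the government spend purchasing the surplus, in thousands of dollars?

Rearranging supply gives qs = 4p - 178. Setting quantity demanded equal to quantity supplied, 2822 - 6p = 4p - 178, gives p* = 300 and q* = 1022.
Since 405 > 300, the floor is binding.
At p = 405: qd = 2822 - 6·405 = 392 and qs = 4·405 - 178 = 1442.
Surplus = qs - qd = 1050.
Government expenditure = surplus × support price = 1050 × 405 = 425250.

425250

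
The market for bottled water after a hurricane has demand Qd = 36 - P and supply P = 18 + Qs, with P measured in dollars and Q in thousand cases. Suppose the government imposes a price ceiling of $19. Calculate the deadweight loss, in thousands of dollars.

64

Rearranging supply gives Qs = P - 18. Setting quantity demanded equal to quantity supplied, 36 - P = P - 18, gives P* = 27 and Q* = 9.
Since 19 < 27, the ceiling is binding.
At P = 19: Qd = 36 - 19 = 17 and Qs = 19 - 18 = 1.
Quantity traded falls to 1. At Q = 1 the demand price is 36 - 1 = 35 and the supply price is 18 + 1 = 19.
Deadweight loss = ½ · (35 - 19) · (9 - 1) = ½ · 16 · 8 = 64.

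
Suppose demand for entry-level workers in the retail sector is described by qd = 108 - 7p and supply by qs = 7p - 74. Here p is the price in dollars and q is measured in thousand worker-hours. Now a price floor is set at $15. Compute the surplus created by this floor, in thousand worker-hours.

Setting quantity demanded equal to quantity supplied, 108 - 7p = 7p - 74, gives p* = 13 and q* = 17.
Since 15 > 13, the floor is binding.
At p = 15: qd = 108 - 7·15 = 3 and qs = 7·15 - 74 = 31.
Surplus = qs - qd = 31 - 3 = 28.

28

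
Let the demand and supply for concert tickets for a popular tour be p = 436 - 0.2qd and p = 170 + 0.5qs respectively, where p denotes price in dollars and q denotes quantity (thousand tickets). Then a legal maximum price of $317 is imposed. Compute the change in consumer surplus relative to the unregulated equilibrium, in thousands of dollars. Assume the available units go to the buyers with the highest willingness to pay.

11902.4

Rearranging demand gives qd = 2180 - 5p; rearranging supply gives qs = 2p - 340. Equilibrium: 2180 - 5p = 2p - 340, so 2520 = 7p and p* = 360, q* = 380.
Because the ceiling (317) lies below the market-clearing price, it is binding.
At p = 317: qd = 2180 - 5·317 = 595 and qs = 2·317 - 340 = 294.
Consumer surplus without the control is ½ · (436 - 360) · 380 = 14440.
With the ceiling, 294 units are sold at 317 (assume they go to the highest-value buyers). The demand price at q = 294 is 377.2, so CS = ½ · [(436 - 317) + (377.2 - 317)] · 294 = 26342.4.
Change in consumer surplus = 26342.4 - 14440 = 11902.4.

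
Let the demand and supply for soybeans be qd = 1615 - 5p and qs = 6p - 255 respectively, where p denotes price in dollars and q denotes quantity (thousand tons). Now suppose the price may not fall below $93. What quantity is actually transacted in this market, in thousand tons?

765

Without the control the market clears where 1615 - 5p = 6p - 255, i.e. p* = 170 and q* = 765.
The floor of 93 is below the equilibrium price 170, so it is not binding; the market clears at p* = 170, q* = 765.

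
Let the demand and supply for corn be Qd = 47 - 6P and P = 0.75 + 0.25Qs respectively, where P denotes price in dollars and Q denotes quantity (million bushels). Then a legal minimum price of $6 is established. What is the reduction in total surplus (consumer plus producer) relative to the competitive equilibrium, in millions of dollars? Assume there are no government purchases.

7.5

Rearranging supply gives Qs = 4P - 3. In a free market, 47 - 6P = 4P - 3 gives the equilibrium P* = 5, Q* = 17.
Because the floor (6) lies above the market-clearing price, it is binding.
At P = 6: Qd = 47 - 6·6 = 11 and Qs = 4·6 - 3 = 21.
Quantity traded falls to 11. At Q = 11 the demand price is (47 - 11)/6 = 6 and the supply price is (3 + 11)/4 = 3.5.
Deadweight loss = ½ · (6 - 3.5) · (17 - 11) = ½ · 2.5 · 6 = 7.5.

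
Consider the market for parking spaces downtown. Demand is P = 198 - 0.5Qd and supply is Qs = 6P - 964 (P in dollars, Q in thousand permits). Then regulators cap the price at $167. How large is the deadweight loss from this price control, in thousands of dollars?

108

Rearranging demand gives Qd = 396 - 2P. In a free market, 396 - 2P = 6P - 964 gives the equilibrium P* = 170, Q* = 56.
Because the ceiling (167) lies below the market-clearing price, it is binding.
At P = 167: Qd = 396 - 2·167 = 62 and Qs = 6·167 - 964 = 38.
Quantity traded falls to 38. At Q = 38 the demand price is (396 - 38)/2 = 179 and the supply price is (964 + 38)/6 = 167.
Deadweight loss = ½ · (179 - 167) · (56 - 38) = ½ · 12 · 18 = 108.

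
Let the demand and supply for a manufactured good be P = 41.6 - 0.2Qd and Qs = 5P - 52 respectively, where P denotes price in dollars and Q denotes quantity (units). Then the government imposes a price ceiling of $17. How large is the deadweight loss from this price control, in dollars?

Rearranging demand gives Qd = 208 - 5P. Equilibrium: 208 - 5P = 5P - 52, so 260 = 10P and P* = 26, Q* = 78.
Because the ceiling (17) lies below the market-clearing price, it is binding.
At P = 17: Qd = 208 - 5·17 = 123 and Qs = 5·17 - 52 = 33.
Quantity traded falls to 33. At Q = 33 the demand price is (208 - 33)/5 = 35 and the supply price is (52 + 33)/5 = 17.
Deadweight loss = ½ · (35 - 17) · (78 - 33) = ½ · 18 · 45 = 405.

405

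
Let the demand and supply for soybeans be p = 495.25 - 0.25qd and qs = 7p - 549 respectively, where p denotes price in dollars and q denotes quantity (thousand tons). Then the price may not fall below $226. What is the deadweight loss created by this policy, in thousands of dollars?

Rearranging demand gives qd = 1981 - 4p. Equilibrium: 1981 - 4p = 7p - 549, so 2530 = 11p and p* = 230, q* = 1061.
Since 226 is below p* = 230, the floor does not bind and the free-market outcome prevails.
Since the control does not bind, no trades are prevented and deadweight loss is zero.

0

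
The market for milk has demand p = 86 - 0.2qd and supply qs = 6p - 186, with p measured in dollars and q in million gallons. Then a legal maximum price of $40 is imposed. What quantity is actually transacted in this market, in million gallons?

54

Rearranging demand gives qd = 430 - 5p. Setting quantity demanded equal to quantity supplied, 430 - 5p = 6p - 186, gives p* = 56 and q* = 150.
The ceiling of 40 is below the equilibrium price 56, so it binds.
At p = 40: qd = 430 - 5·40 = 230 and qs = 6·40 - 186 = 54.
The quantity actually transacted is the short side, supply: 54.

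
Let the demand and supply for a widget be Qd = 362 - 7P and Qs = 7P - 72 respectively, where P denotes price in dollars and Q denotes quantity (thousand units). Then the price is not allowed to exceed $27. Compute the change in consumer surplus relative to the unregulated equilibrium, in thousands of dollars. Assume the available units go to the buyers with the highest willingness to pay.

412

Setting quantity demanded equal to quantity supplied, 362 - 7P = 7P - 72, gives P* = 31 and Q* = 145.
The ceiling of 27 is below the equilibrium price 31, so it binds.
At P = 27: Qd = 362 - 7·27 = 173 and Qs = 7·27 - 72 = 117.
Consumer surplus without the control is ½ · (362/7 - 31) · 145 = 21025/14.
With the ceiling, 117 units are sold at 27 (assume they go to the highest-value buyers). The demand price at Q = 117 is 35, so CS = ½ · [(362/7 - 27) + (35 - 27)] · 117 = 26793/14.
Change in consumer surplus = 26793/14 - 21025/14 = 412.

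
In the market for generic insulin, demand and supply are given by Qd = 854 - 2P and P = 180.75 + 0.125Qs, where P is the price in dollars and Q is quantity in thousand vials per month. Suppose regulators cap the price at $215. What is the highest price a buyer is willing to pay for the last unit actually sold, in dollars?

290

Rearranging supply gives Qs = 8P - 1446. Setting quantity demanded equal to quantity supplied, 854 - 2P = 8P - 1446, gives P* = 230 and Q* = 394.
Since 215 < 230, the ceiling is binding.
At P = 215: Qd = 854 - 2·215 = 424 and Qs = 8·215 - 1446 = 274.
Only 274 units reach the market. On the demand curve, the marginal buyer's willingness to pay at Q = 274 is (854 - 274)/2 = 290.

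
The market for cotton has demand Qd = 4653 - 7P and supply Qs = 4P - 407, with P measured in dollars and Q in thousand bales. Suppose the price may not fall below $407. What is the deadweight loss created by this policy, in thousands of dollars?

Setting quantity demanded equal to quantity supplied, 4653 - 7P = 4P - 407, gives P* = 460 and Q* = 1433.
Since 407 is below P* = 460, the floor does not bind and the free-market outcome prevails.
Since the control does not bind, no trades are prevented and deadweight loss is zero.

0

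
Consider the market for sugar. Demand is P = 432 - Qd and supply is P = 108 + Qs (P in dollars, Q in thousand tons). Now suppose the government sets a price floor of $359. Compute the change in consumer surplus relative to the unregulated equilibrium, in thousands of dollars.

-10457.5

Rearranging demand gives Qd = 432 - P; rearranging supply gives Qs = P - 108. Setting quantity demanded equal to quantity supplied, 432 - P = P - 108, gives P* = 270 and Q* = 162.
Because the floor (359) lies above the market-clearing price, it is binding.
At P = 359: Qd = 432 - 359 = 73 and Qs = 359 - 108 = 251.
Consumer surplus without the control is ½ · (432 - 270) · 162 = 13122.
With the floor, consumers buy 73 units at 359, so CS = ½ · (432 - 359) · 73 = 2664.5.
Change in consumer surplus = 2664.5 - 13122 = -10457.5.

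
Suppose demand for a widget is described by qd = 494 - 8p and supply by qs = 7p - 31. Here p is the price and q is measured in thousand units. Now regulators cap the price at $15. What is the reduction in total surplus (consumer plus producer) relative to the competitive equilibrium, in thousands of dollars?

Without the control the market clears where 494 - 8p = 7p - 31, i.e. p* = 35 and q* = 214.
The ceiling of 15 is below the equilibrium price 35, so it binds.
At p = 15: qd = 494 - 8·15 = 374 and qs = 7·15 - 31 = 74.
Quantity traded falls to 74. At q = 74 the demand price is (494 - 74)/8 = 52.5 and the supply price is (31 + 74)/7 = 15.
Deadweight loss = ½ · (52.5 - 15) · (214 - 74) = ½ · 37.5 · 140 = 2625.

2625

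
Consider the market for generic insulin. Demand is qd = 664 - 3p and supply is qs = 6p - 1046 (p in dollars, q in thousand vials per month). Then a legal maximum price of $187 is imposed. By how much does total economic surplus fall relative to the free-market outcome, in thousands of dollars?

81

Setting quantity demanded equal to quantity supplied, 664 - 3p = 6p - 1046, gives p* = 190 and q* = 94.
Because the ceiling (187) lies below the market-clearing price, it is binding.
At p = 187: qd = 664 - 3·187 = 103 and qs = 6·187 - 1046 = 76.
Quantity traded falls to 76. At q = 76 the demand price is (664 - 76)/3 = 196 and the supply price is (1046 + 76)/6 = 187.
Deadweight loss = ½ · (196 - 187) · (94 - 76) = ½ · 9 · 18 = 81.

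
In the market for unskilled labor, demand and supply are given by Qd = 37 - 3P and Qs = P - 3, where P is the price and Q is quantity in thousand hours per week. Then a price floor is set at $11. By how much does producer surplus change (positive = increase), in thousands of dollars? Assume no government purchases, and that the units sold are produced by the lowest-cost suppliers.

Setting quantity demanded equal to quantity supplied, 37 - 3P = P - 3, gives P* = 10 and Q* = 7.
Because the floor (11) lies above the market-clearing price, it is binding.
At P = 11: Qd = 37 - 3·11 = 4 and Qs = 11 - 3 = 8.
Producer surplus without the control is ½ · (10 - 3) · 7 = 24.5.
With the floor, 4 units are sold at 11. The supply price at Q = 4 is 7, so PS = ½ · [(11 - 3) + (11 - 7)] · 4 = 24.
Change in producer surplus = 24 - 24.5 = -0.5.

-0.5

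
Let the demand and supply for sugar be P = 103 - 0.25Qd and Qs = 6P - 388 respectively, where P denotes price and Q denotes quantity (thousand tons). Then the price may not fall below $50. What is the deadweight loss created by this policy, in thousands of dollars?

0

Rearranging demand gives Qd = 412 - 4P. In a free market, 412 - 4P = 6P - 388 gives the equilibrium P* = 80, Q* = 92.
The floor of 50 is below the equilibrium price 80, so it is not binding; the market clears at P* = 80, Q* = 92.
Since the control does not bind, no trades are prevented and deadweight loss is zero.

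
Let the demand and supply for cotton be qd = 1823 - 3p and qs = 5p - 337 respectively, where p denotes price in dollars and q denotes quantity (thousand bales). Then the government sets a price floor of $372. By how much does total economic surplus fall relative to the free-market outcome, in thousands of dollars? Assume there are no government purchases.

Equilibrium: 1823 - 3p = 5p - 337, so 2160 = 8p and p* = 270, q* = 1013.
Because the floor (372) lies above the market-clearing price, it is binding.
At p = 372: qd = 1823 - 3·372 = 707 and qs = 5·372 - 337 = 1523.
Quantity traded falls to 707. At q = 707 the demand price is (1823 - 707)/3 = 372 and the supply price is (337 + 707)/5 = 208.8.
Deadweight loss = ½ · (372 - 208.8) · (1013 - 707) = ½ · 163.2 · 306 = 24969.6.

24969.6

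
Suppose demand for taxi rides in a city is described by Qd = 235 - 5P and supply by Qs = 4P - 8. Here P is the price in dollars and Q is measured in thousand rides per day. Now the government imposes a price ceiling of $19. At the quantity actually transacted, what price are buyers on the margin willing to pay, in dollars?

33.4

Setting quantity demanded equal to quantity supplied, 235 - 5P = 4P - 8, gives P* = 27 and Q* = 100.
Because the ceiling (19) lies below the market-clearing price, it is binding.
At P = 19: Qd = 235 - 5·19 = 140 and Qs = 4·19 - 8 = 68.
Only 68 units reach the market. On the demand curve, the marginal buyer's willingness to pay at Q = 68 is (235 - 68)/5 = 33.4.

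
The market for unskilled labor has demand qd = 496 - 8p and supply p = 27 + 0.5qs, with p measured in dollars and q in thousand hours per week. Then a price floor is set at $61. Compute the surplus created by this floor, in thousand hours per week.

60

Rearranging supply gives qs = 2p - 54. Without the control the market clears where 496 - 8p = 2p - 54, i.e. p* = 55 and q* = 56.
Because the floor (61) lies above the market-clearing price, it is binding.
At p = 61: qd = 496 - 8·61 = 8 and qs = 2·61 - 54 = 68.
Surplus = qs - qd = 68 - 8 = 60.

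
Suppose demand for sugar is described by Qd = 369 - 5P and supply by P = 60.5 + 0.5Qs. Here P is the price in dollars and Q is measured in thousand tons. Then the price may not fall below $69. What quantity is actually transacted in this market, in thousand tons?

Rearranging supply gives Qs = 2P - 121. Setting quantity demanded equal to quantity supplied, 369 - 5P = 2P - 121, gives P* = 70 and Q* = 19.
Since 69 is below P* = 70, the floor does not bind and the free-market outcome prevails.

19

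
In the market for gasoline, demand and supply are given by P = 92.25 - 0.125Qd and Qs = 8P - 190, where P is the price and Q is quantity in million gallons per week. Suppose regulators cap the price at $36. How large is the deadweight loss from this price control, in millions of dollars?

Rearranging demand gives Qd = 738 - 8P. Equilibrium: 738 - 8P = 8P - 190, so 928 = 16P and P* = 58, Q* = 274.
Since 36 < 58, the ceiling is binding.
At P = 36: Qd = 738 - 8·36 = 450 and Qs = 8·36 - 190 = 98.
Quantity traded falls to 98. At Q = 98 the demand price is (738 - 98)/8 = 80 and the supply price is (190 + 98)/8 = 36.
Deadweight loss = ½ · (80 - 36) · (274 - 98) = ½ · 44 · 176 = 3872.

3872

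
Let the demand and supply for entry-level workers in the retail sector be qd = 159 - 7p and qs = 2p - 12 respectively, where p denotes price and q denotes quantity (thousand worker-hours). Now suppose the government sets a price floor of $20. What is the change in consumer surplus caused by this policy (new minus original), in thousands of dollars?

Setting quantity demanded equal to quantity supplied, 159 - 7p = 2p - 12, gives p* = 19 and q* = 26.
Because the floor (20) lies above the market-clearing price, it is binding.
At p = 20: qd = 159 - 7·20 = 19 and qs = 2·20 - 12 = 28.
Consumer surplus without the control is ½ · (159/7 - 19) · 26 = 338/7.
With the floor, consumers buy 19 units at 20, so CS = ½ · (159/7 - 20) · 19 = 361/14.
Change in consumer surplus = 361/14 - 338/7 = -22.5.

-22.5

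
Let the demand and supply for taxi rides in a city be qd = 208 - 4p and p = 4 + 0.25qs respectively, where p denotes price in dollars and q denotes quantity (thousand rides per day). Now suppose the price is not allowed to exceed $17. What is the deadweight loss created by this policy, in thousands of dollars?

Rearranging supply gives qs = 4p - 16. In a free market, 208 - 4p = 4p - 16 gives the equilibrium p* = 28, q* = 96.
Since 17 < 28, the ceiling is binding.
At p = 17: qd = 208 - 4·17 = 140 and qs = 4·17 - 16 = 52.
Quantity traded falls to 52. At q = 52 the demand price is (208 - 52)/4 = 39 and the supply price is (16 + 52)/4 = 17.
Deadweight loss = ½ · (39 - 17) · (96 - 52) = ½ · 22 · 44 = 484.

484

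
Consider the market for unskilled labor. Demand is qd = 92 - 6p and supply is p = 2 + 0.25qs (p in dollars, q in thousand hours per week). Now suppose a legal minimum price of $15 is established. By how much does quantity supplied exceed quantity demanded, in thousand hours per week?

Rearranging supply gives qs = 4p - 8. In a free market, 92 - 6p = 4p - 8 gives the equilibrium p* = 10, q* = 32.
Since 15 > 10, the floor is binding.
At p = 15: qd = 92 - 6·15 = 2 and qs = 4·15 - 8 = 52.
Surplus = qs - qd = 52 - 2 = 50.

50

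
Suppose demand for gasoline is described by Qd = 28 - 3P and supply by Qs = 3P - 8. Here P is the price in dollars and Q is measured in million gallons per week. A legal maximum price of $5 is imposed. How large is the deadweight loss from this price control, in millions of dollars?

3

Setting quantity demanded equal to quantity supplied, 28 - 3P = 3P - 8, gives P* = 6 and Q* = 10.
Because the ceiling (5) lies below the market-clearing price, it is binding.
At P = 5: Qd = 28 - 3·5 = 13 and Qs = 3·5 - 8 = 7.
Quantity traded falls to 7. At Q = 7 the demand price is (28 - 7)/3 = 7 and the supply price is (8 + 7)/3 = 5.
Deadweight loss = ½ · (7 - 5) · (10 - 7) = ½ · 2 · 3 = 3.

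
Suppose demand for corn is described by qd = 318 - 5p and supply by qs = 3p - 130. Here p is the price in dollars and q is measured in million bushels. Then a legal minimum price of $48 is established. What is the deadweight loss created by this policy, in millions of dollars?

0

Without the control the market clears where 318 - 5p = 3p - 130, i.e. p* = 56 and q* = 38.
Since 48 is below p* = 56, the floor does not bind and the free-market outcome prevails.
Since the control does not bind, no trades are prevented and deadweight loss is zero.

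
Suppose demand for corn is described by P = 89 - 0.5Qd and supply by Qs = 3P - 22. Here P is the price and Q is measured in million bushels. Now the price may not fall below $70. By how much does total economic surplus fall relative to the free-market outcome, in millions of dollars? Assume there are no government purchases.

Rearranging demand gives Qd = 178 - 2P. Equilibrium: 178 - 2P = 3P - 22, so 200 = 5P and P* = 40, Q* = 98.
Since 70 > 40, the floor is binding.
At P = 70: Qd = 178 - 2·70 = 38 and Qs = 3·70 - 22 = 188.
Quantity traded falls to 38. At Q = 38 the demand price is (178 - 38)/2 = 70 and the supply price is (22 + 38)/3 = 20.
Deadweight loss = ½ · (70 - 20) · (98 - 38) = ½ · 50 · 60 = 1500.

1500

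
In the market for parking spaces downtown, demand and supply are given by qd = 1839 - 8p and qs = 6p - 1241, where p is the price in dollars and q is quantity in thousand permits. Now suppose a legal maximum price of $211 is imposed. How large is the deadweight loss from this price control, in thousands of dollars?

Equilibrium: 1839 - 8p = 6p - 1241, so 3080 = 14p and p* = 220, q* = 79.
Since 211 < 220, the ceiling is binding.
At p = 211: qd = 1839 - 8·211 = 151 and qs = 6·211 - 1241 = 25.
Quantity traded falls to 25. At q = 25 the demand price is (1839 - 25)/8 = 226.75 and the supply price is (1241 + 25)/6 = 211.
Deadweight loss = ½ · (226.75 - 211) · (79 - 25) = ½ · 15.75 · 54 = 425.25.

425.25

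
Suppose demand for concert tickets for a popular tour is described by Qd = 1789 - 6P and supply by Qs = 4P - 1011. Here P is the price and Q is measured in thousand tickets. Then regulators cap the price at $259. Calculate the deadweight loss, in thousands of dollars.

1470

In a free market, 1789 - 6P = 4P - 1011 gives the equilibrium P* = 280, Q* = 109.
The ceiling of 259 is below the equilibrium price 280, so it binds.
At P = 259: Qd = 1789 - 6·259 = 235 and Qs = 4·259 - 1011 = 25.
Quantity traded falls to 25. At Q = 25 the demand price is (1789 - 25)/6 = 294 and the supply price is (1011 + 25)/4 = 259.
Deadweight loss = ½ · (294 - 259) · (109 - 25) = ½ · 35 · 84 = 1470.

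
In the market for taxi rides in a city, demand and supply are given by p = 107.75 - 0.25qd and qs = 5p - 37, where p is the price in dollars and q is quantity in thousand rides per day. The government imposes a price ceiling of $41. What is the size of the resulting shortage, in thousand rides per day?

Rearranging demand gives qd = 431 - 4p. Equilibrium: 431 - 4p = 5p - 37, so 468 = 9p and p* = 52, q* = 223.
The ceiling of 41 is below the equilibrium price 52, so it binds.
At p = 41: qd = 431 - 4·41 = 267 and qs = 5·41 - 37 = 168.
Shortage = qd - qs = 267 - 168 = 99.

99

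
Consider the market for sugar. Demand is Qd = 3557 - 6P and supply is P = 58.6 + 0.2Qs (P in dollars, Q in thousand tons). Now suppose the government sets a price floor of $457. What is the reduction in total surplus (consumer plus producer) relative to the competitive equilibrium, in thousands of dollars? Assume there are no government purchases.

75563.4

Rearranging supply gives Qs = 5P - 293. Without the control the market clears where 3557 - 6P = 5P - 293, i.e. P* = 350 and Q* = 1457.
The floor of 457 is above the equilibrium price 350, so it binds.
At P = 457: Qd = 3557 - 6·457 = 815 and Qs = 5·457 - 293 = 1992.
Quantity traded falls to 815. At Q = 815 the demand price is (3557 - 815)/6 = 457 and the supply price is (293 + 815)/5 = 221.6.
Deadweight loss = ½ · (457 - 221.6) · (1457 - 815) = ½ · 235.4 · 642 = 75563.4.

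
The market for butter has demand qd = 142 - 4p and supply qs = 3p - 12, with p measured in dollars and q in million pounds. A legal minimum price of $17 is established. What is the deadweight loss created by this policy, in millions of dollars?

Setting quantity demanded equal to quantity supplied, 142 - 4p = 3p - 12, gives p* = 22 and q* = 54.
Since 17 is below p* = 22, the floor does not bind and the free-market outcome prevails.
Since the control does not bind, no trades are prevented and deadweight loss is zero.

0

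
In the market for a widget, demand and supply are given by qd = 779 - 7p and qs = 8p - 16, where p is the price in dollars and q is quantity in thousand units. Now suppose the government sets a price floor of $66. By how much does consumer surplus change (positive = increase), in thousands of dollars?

In a free market, 779 - 7p = 8p - 16 gives the equilibrium p* = 53, q* = 408.
The floor of 66 is above the equilibrium price 53, so it binds.
At p = 66: qd = 779 - 7·66 = 317 and qs = 8·66 - 16 = 512.
Consumer surplus without the control is ½ · (779/7 - 53) · 408 = 83232/7.
With the floor, consumers buy 317 units at 66, so CS = ½ · (779/7 - 66) · 317 = 100489/14.
Change in consumer surplus = 100489/14 - 83232/7 = -4712.5.

-4712.5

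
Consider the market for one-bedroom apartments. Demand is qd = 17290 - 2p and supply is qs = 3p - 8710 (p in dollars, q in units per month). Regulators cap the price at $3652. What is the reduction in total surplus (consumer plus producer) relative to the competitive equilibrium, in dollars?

8986140

In a free market, 17290 - 2p = 3p - 8710 gives the equilibrium p* = 5200, q* = 6890.
Because the ceiling (3652) lies below the market-clearing price, it is binding.
At p = 3652: qd = 17290 - 2·3652 = 9986 and qs = 3·3652 - 8710 = 2246.
Quantity traded falls to 2246. At q = 2246 the demand price is (17290 - 2246)/2 = 7522 and the supply price is (8710 + 2246)/3 = 3652.
Deadweight loss = ½ · (7522 - 3652) · (6890 - 2246) = ½ · 3870 · 4644 = 8986140.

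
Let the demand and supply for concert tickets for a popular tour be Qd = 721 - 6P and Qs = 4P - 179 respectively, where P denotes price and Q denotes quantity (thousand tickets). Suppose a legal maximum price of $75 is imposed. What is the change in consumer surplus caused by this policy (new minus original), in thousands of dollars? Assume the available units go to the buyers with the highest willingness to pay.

1515

Setting quantity demanded equal to quantity supplied, 721 - 6P = 4P - 179, gives P* = 90 and Q* = 181.
Because the ceiling (75) lies below the market-clearing price, it is binding.
At P = 75: Qd = 721 - 6·75 = 271 and Qs = 4·75 - 179 = 121.
Consumer surplus without the control is ½ · (721/6 - 90) · 181 = 32761/12.
With the ceiling, 121 units are sold at 75 (assume they go to the highest-value buyers). The demand price at Q = 121 is 100, so CS = ½ · [(721/6 - 75) + (100 - 75)] · 121 = 50941/12.
Change in consumer surplus = 50941/12 - 32761/12 = 1515.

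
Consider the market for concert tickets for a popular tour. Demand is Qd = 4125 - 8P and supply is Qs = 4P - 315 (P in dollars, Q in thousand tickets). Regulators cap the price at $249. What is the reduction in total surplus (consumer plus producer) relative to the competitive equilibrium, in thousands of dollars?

Without the control the market clears where 4125 - 8P = 4P - 315, i.e. P* = 370 and Q* = 1165.
Because the ceiling (249) lies below the market-clearing price, it is binding.
At P = 249: Qd = 4125 - 8·249 = 2133 and Qs = 4·249 - 315 = 681.
Quantity traded falls to 681. At Q = 681 the demand price is (4125 - 681)/8 = 430.5 and the supply price is (315 + 681)/4 = 249.
Deadweight loss = ½ · (430.5 - 249) · (1165 - 681) = ½ · 181.5 · 484 = 43923.

43923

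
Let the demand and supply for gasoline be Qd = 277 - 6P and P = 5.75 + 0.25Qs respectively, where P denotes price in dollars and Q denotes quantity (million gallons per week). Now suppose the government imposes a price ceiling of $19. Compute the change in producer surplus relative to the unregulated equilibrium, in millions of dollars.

-825

Rearranging supply gives Qs = 4P - 23. Without the control the market clears where 277 - 6P = 4P - 23, i.e. P* = 30 and Q* = 97.
Because the ceiling (19) lies below the market-clearing price, it is binding.
At P = 19: Qd = 277 - 6·19 = 163 and Qs = 4·19 - 23 = 53.
Producer surplus without the control is ½ · (30 - 5.75) · 97 = 1176.125.
With the ceiling, producers sell 53 units at 19, so PS = ½ · (19 - 5.75) · 53 = 351.125.
Change in producer surplus = 351.125 - 1176.125 = -825.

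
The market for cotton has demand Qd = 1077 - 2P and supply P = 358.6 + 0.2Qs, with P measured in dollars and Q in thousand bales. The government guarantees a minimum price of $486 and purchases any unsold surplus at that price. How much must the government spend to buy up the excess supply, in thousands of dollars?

258552

Rearranging supply gives Qs = 5P - 1793. Without the control the market clears where 1077 - 2P = 5P - 1793, i.e. P* = 410 and Q* = 257.
Because the floor (486) lies above the market-clearing price, it is binding.
At P = 486: Qd = 1077 - 2·486 = 105 and Qs = 5·486 - 1793 = 637.
Surplus = Qs - Qd = 532.
Government expenditure = surplus × support price = 532 × 486 = 258552.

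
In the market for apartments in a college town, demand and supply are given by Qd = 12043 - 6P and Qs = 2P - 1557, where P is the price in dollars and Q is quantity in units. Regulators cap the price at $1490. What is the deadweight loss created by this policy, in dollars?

Equilibrium: 12043 - 6P = 2P - 1557, so 13600 = 8P and P* = 1700, Q* = 1843.
Since 1490 < 1700, the ceiling is binding.
At P = 1490: Qd = 12043 - 6·1490 = 3103 and Qs = 2·1490 - 1557 = 1423.
Quantity traded falls to 1423. At Q = 1423 the demand price is (12043 - 1423)/6 = 1770 and the supply price is (1557 + 1423)/2 = 1490.
Deadweight loss = ½ · (1770 - 1490) · (1843 - 1423) = ½ · 280 · 420 = 58800.

58800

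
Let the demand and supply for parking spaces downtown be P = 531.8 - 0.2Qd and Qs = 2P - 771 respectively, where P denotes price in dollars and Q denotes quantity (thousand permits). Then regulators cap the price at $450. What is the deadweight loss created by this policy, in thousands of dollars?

Rearranging demand gives Qd = 2659 - 5P. Equilibrium: 2659 - 5P = 2P - 771, so 3430 = 7P and P* = 490, Q* = 209.
Because the ceiling (450) lies below the market-clearing price, it is binding.
At P = 450: Qd = 2659 - 5·450 = 409 and Qs = 2·450 - 771 = 129.
Quantity traded falls to 129. At Q = 129 the demand price is (2659 - 129)/5 = 506 and the supply price is (771 + 129)/2 = 450.
Deadweight loss = ½ · (506 - 450) · (209 - 129) = ½ · 56 · 80 = 2240.

2240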